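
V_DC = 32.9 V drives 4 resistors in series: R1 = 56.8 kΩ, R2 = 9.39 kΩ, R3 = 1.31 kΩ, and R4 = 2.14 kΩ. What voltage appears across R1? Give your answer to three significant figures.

Total series resistance ΣR = 56.8 + 9.39 + 1.31 + 2.14 = 69.64 kΩ.
Voltage divider: V = V_DC · (56.80 / 69.64) = 32.9 × 0.8156 = 26.83 V.

V ≈ 26.8 V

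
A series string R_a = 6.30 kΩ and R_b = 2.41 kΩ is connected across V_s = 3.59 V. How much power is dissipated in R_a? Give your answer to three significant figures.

P ≈ 1.07 mW

Series current I = V_s/ΣR = 3.59/8.710 = 0.4122 mA.
V(R_a) = I·R = 2.597 V; P = V·I = 2.597 × 0.4122 = 1.070 mW.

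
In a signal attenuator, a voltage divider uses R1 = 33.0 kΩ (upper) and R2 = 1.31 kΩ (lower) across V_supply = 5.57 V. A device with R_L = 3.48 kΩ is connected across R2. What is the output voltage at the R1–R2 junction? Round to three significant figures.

First combine the lower leg with the load: R2 ‖ R_L = 0.9517 kΩ.
Now apply the divider: V_out = 5.57 × 0.02803 = 0.1561 V.

V_out ≈ 0.156 V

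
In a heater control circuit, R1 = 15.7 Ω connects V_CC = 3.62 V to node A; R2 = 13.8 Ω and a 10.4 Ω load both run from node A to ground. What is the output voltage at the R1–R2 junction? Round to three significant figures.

The load sits in parallel with R2, giving an effective lower resistance R2' = R2·R_L/(R2+R_L) = 5.931 Ω.
Voltage divider with the loaded lower leg: V_out = 3.62 × 5.931/(15.7 + 5.931) = 3.62 × 0.2742 = 0.9925 V.

V_out ≈ 0.993 V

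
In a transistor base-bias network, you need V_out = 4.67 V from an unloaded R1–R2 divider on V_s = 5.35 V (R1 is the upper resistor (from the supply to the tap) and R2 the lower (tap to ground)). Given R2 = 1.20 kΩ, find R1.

R1 ≈ 0.175 kΩ

The divider ratio is R2/(R1+R2) = 4.67/5.35 = 0.8729.
R1 = R2·(1/k − 1) = 1.20 × 0.1456 = 0.1747 kΩ.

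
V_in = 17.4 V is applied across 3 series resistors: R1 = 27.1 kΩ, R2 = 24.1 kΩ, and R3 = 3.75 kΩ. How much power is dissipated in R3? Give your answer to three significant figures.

P ≈ 0.376 mW

Series current I = V_in/ΣR = 17.4/54.95 = 0.3167 mA.
P = I²R = 0.1003 × 3.75 = 0.3760 mW.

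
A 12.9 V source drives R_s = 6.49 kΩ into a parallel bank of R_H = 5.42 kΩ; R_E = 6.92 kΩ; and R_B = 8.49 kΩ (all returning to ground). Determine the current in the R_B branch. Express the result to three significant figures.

I ≈ 0.390 mA

Equivalent of the parallel group: R_p = 2.238 kΩ.
Node voltage V_A = V_DC · R_p/(R_s + R_p) = 12.9 × 0.2564 = 3.308 V.
Branch current I = V_A/R_B = 3.308/8.49 = 0.3896 mA.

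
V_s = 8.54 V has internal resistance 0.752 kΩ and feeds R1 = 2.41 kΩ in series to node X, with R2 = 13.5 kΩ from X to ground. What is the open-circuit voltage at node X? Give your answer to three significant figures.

R1' = 0.752 + 2.41 = 3.162 kΩ (source resistance + R1).
With X open, the divider is unloaded: V_th = 8.54 × 13.5/16.66 = 6.919 V.

V_th ≈ 6.92 V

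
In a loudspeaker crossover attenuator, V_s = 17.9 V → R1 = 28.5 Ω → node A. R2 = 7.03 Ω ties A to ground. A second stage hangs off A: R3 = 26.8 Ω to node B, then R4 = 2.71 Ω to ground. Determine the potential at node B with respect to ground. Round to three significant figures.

V_B ≈ 0.273 V

Node A sees R2 in parallel with the series input of stage 2, R3 + R4 = 29.51 Ω.
R2 ‖ (R3+R4) = 5.677 Ω.
V_A = 17.9 × 5.677/(28.5 + 5.677) = 2.974 V.
V_B = V_A × 0.09183 = 0.2731 V.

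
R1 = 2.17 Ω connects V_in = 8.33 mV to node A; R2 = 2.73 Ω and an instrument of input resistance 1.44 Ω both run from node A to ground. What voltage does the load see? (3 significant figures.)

The load sits in parallel with R2, giving an effective lower resistance R2' = R2·R_L/(R2+R_L) = 0.9427 Ω.
Then V_out = V_in · R2'/(R1 + R2') = 8.33 × 0.9427/3.113 = 2.523 mV.
(Unloaded it would be 4.64 mV; the load pulls it down.)

V_out ≈ 2.52 mV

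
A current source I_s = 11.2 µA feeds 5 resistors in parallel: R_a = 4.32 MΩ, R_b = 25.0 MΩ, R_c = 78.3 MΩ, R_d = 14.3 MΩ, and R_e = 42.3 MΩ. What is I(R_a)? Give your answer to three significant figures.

I ≈ 6.86 µA

Total conductance ΣG = 1/4.32 + 1/25.0 + 1/78.3 + 1/14.3 + 1/42.3 = 0.3778 (units of 1/MΩ).
Current divider: I(R_a) = I_s · G_k/ΣG = 11.2 × (0.2315/0.3778) = 11.2 × 0.6127 = 6.862 µA.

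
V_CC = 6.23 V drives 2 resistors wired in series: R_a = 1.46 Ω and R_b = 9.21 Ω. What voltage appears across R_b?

Series total: ΣR = 1.46 + 9.21 = 10.67 Ω.
V = V_CC · R/ΣR = 6.23 × 0.8632 = 5.378 V.

V ≈ 5.38 V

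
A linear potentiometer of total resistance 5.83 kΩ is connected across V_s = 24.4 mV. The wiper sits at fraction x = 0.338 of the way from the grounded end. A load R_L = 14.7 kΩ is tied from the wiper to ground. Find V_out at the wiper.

V_out ≈ 7.57 mV

Split the track: R_lower = x·R_p = 1.971 kΩ, R_upper = (1−x)·R_p = 3.859 kΩ.
(x·R_p) ‖ R_L = 1.738 kΩ.
Loaded-divider output: V_out = 24.4 × 0.3105 = 7.575 mV.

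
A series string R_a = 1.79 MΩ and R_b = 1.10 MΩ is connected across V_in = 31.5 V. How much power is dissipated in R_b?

Series current I = V_in/ΣR = 31.5/2.890 = 10.90 µA.
P(R_b) = I²·R_b = (10.90)² × 1.10 = 130.7 µW.

P ≈ 131 µW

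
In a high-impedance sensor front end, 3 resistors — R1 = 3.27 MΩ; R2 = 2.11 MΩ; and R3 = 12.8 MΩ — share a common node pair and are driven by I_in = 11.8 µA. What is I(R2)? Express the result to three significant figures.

I ≈ 6.52 µA

Total conductance ΣG = 1/3.27 + 1/2.11 + 1/12.8 = 0.8579 (units of 1/MΩ).
Current divider: I(R2) = I_in · G_k/ΣG = 11.8 × (0.4739/0.8579) = 11.8 × 0.5525 = 6.519 µA.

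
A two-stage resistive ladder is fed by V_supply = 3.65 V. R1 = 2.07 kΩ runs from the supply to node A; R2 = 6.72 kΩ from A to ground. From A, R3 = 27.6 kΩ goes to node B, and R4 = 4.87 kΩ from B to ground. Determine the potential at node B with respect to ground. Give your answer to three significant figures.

Node A sees R2 in parallel with the series input of stage 2, R3 + R4 = 32.47 kΩ.
Effective lower resistance at A: R2 ‖ 32.47 = 5.568 kΩ.
So V_A = 3.65 × 0.7290 = 2.661 V.
Then the unloaded second divider: V_B = V_A × R4/(R3+R4) = 2.661 × 0.1500 = 0.3991 V.

V_B ≈ 0.399 V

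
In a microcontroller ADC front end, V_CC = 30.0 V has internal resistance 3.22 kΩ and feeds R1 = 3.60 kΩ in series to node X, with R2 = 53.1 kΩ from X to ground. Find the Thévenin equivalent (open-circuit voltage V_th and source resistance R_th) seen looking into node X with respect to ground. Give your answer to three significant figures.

V_th ≈ 26.6 V, R_th ≈ 6.04 kΩ

R1' = 3.22 + 3.60 = 6.820 kΩ (source resistance + R1).
V_th is the unloaded tap voltage: V_CC · R2/(R1'+R2) = 30.0 × 0.8862 = 26.59 V.
Zeroing V_CC shorts the top of R1' to ground, so R_th = R1' ‖ R2 = 6.044 kΩ.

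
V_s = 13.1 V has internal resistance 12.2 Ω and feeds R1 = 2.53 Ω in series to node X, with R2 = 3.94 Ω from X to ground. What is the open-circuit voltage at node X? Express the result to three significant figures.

V_th ≈ 2.76 V

R1' = 12.2 + 2.53 = 14.73 Ω (source resistance + R1).
With X open, the divider is unloaded: V_th = 13.1 × 3.94/18.67 = 2.765 V.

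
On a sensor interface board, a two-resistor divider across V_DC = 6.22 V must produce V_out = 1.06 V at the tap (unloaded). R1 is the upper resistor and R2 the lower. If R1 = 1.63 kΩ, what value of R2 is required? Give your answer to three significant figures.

Required fraction k = V_out/V_DC = 0.1704.
So R2 = R1 · V_out/(V_DC − V_out) = 1.63 × 1.06/(6.22 − 1.06) = 1.63 × 0.2054 = 0.3348 kΩ.

R2 ≈ 0.335 kΩ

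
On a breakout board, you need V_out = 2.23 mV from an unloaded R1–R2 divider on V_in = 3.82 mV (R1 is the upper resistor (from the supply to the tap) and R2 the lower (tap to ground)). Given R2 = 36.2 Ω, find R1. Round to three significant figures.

R1 ≈ 25.8 Ω

V_out/V_in = R2/(R1+R2) = 0.5838.
So R1 = R2 · (V_in/V_out − 1) = 36.2 × (3.82/2.23 − 1) = 36.2 × 0.7130 = 25.81 Ω.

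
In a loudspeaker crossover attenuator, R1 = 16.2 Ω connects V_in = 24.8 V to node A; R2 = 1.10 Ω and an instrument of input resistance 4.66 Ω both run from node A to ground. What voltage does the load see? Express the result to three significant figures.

R2 ‖ R_L = (1.10 × 4.66)/(1.10 + 4.66) = 0.8899 Ω.
Voltage divider with the loaded lower leg: V_out = 24.8 × 0.8899/(16.2 + 0.8899) = 24.8 × 0.05207 = 1.291 V.

V_out ≈ 1.29 V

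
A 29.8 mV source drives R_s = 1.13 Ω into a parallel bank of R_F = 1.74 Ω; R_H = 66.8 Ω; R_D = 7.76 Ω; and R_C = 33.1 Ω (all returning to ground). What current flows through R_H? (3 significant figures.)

Equivalent of the parallel group: R_p = 1.336 Ω.
V_A = 29.8 × 1.336/2.466 = 16.14 mV.
Branch current I = V_A/R_H = 16.14/66.8 = 0.2416 mA.

I ≈ 0.242 mA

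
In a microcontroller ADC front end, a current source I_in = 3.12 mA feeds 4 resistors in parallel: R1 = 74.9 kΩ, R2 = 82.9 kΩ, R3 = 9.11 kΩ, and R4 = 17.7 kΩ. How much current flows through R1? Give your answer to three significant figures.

I ≈ 0.217 mA

ΣG = 1/74.9 + 1/82.9 + 1/9.11 + 1/17.7 = 0.1917.
Current divider: I(R1) = I_in · G_k/ΣG = 3.12 × (0.01335/0.1917) = 3.12 × 0.06965 = 0.2173 mA.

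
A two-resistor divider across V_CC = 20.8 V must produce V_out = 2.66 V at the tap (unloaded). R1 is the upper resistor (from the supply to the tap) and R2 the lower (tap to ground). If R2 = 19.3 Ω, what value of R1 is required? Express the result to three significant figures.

The divider ratio is R2/(R1+R2) = 2.66/20.8 = 0.1279.
R1 = R2·(1/k − 1) = 19.3 × 6.820 = 131.6 Ω.

R1 ≈ 132 Ω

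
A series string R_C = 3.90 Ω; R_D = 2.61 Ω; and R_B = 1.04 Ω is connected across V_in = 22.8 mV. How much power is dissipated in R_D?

P ≈ 23.8 µW

The common current is I = 22.8/7.550 = 3.020 mA.
V(R_D) = I·R = 7.882 mV; P = V·I = 7.882 × 3.020 = 23.80 µW.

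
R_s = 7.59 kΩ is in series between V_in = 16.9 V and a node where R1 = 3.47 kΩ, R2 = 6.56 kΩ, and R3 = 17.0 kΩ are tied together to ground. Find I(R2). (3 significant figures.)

Parallel bank: R_p = 1/(1/3.47 + 1/6.56 + 1/17.0) = 2.002 kΩ.
Node voltage V_A = V_in · R_p/(R_s + R_p) = 16.9 × 0.2087 = 3.528 V.
I(R2) = V_A / R2 = 3.528/6.56 = 0.5377 mA.
(Check via current divider: I_total = 1.762 mA; share G_k/ΣG = 0.3052 → same result.)

I ≈ 0.538 mA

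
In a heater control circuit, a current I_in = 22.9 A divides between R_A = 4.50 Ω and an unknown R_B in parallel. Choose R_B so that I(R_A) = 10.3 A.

The fraction through R_A equals R_B/(R_A+R_B).
10.3/22.9 = R_B/(R_A + R_B) → R_B = R_A · (0.4498)/(1 − 0.4498) = 4.50 × 0.8175 = 3.679 Ω.

R_B ≈ 3.68 Ω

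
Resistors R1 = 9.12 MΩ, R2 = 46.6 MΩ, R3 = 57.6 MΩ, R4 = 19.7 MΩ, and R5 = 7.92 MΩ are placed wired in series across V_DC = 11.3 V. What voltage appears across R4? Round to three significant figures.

Series total: ΣR = 9.12 + 46.6 + 57.6 + 19.7 + 7.92 = 140.9 MΩ.
V = V_DC · R/ΣR = 11.3 × 0.1398 = 1.579 V.

V ≈ 1.58 V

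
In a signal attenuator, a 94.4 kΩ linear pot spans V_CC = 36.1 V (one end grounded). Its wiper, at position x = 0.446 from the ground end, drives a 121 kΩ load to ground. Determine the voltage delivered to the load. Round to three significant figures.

Lower segment x·R_p = 42.10 kΩ; upper segment (1−x)·R_p = 52.30 kΩ.
R_L loads the lower segment: effective lower R = 31.23 kΩ.
Loaded-divider output: V_out = 36.1 × 0.3739 = 13.50 V.

V_out ≈ 13.5 V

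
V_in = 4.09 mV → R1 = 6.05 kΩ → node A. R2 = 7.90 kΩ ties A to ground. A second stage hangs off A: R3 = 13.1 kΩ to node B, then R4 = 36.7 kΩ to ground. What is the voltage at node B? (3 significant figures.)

Node A sees R2 in parallel with the series input of stage 2, R3 + R4 = 49.80 kΩ.
R2 ‖ (R3+R4) = 6.818 kΩ.
So V_A = 4.09 × 0.5299 = 2.167 mV.
Then the unloaded second divider: V_B = V_A × R4/(R3+R4) = 2.167 × 0.7369 = 1.597 mV.

V_B ≈ 1.60 mV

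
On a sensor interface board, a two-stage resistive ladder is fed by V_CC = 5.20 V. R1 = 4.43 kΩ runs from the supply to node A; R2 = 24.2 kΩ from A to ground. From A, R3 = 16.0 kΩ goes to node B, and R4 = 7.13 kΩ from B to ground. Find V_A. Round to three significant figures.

V_A ≈ 3.78 V

Node A sees R2 in parallel with the series input of stage 2, R3 + R4 = 23.13 kΩ.
Effective lower resistance at A: R2 ‖ 23.13 = 11.83 kΩ.
So V_A = 5.20 × 0.7275 = 3.783 V.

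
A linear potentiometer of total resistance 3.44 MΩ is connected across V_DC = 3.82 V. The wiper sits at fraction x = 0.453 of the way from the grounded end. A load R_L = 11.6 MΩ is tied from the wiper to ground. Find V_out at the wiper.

Split the track: R_lower = x·R_p = 1.558 MΩ, R_upper = (1−x)·R_p = 1.882 MΩ.
R_L loads the lower segment: effective lower R = 1.374 MΩ.
Then V_out = V_DC · 1.374/(1.882 + 1.374) = 1.612 V.

V_out ≈ 1.61 V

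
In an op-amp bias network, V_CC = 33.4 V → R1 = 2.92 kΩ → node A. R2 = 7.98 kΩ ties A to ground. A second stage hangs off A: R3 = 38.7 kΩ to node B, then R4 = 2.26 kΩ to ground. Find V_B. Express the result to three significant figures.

Node A sees R2 in parallel with the series input of stage 2, R3 + R4 = 40.96 kΩ.
Effective lower resistance at A: R2 ‖ 40.96 = 6.679 kΩ.
First divider: V_A = V_CC · 6.679/(2.92 + 6.679) = 23.24 V.
Stage 2 is unloaded, so V_B = V_A · R4/(R3+R4) = 23.24 × 2.26/40.96 = 1.282 V.

V_B ≈ 1.28 V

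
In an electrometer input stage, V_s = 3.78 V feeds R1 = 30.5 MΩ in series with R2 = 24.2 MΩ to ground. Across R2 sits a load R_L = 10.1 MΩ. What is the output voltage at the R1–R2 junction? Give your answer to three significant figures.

The load sits in parallel with R2, giving an effective lower resistance R2' = R2·R_L/(R2+R_L) = 7.126 MΩ.
Voltage divider with the loaded lower leg: V_out = 3.78 × 7.126/(30.5 + 7.126) = 3.78 × 0.1894 = 0.7159 V.

V_out ≈ 0.716 V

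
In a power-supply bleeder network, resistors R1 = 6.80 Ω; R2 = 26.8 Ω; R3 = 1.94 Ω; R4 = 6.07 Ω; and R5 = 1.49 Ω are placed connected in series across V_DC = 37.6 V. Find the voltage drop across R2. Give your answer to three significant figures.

Series total: ΣR = 6.80 + 26.8 + 1.94 + 6.07 + 1.49 = 43.10 Ω.
By the voltage-divider rule, V = 37.6 × 26.80/43.10 = 23.38 V.

V ≈ 23.4 V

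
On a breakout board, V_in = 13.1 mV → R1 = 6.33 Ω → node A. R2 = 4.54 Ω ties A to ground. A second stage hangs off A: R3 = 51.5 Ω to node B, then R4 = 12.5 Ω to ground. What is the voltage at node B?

V_B ≈ 1.03 mV

Looking into the second stage from A: R3 + R4 = 64.00 Ω appears in parallel with R2.
R2 ‖ (R3+R4) = 4.239 Ω.
So V_A = 13.1 × 0.4011 = 5.254 mV.
V_B = V_A × 0.1953 = 1.026 mV.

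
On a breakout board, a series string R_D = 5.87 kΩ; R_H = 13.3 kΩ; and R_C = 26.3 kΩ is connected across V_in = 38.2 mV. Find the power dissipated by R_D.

P ≈ 4.14 nW

The common current is I = 38.2/45.47 = 0.8401 µA.
P(R_D) = I²·R_D = (0.8401)² × 5.87 = 4.143 nW.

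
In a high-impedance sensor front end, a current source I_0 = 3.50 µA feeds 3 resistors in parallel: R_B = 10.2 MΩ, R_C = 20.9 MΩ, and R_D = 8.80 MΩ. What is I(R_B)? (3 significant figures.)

Conductances: ΣG = 1/10.2 + 1/20.9 + 1/8.80 = 0.2595 (1/MΩ).
R_B takes the fraction G_k/ΣG = 0.09804/0.2595 = 0.3778, so I = 3.50 × 0.3778 = 1.322 µA.

I ≈ 1.32 µA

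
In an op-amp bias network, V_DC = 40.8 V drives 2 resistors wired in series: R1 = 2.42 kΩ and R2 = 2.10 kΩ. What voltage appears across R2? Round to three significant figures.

Series total: ΣR = 2.42 + 2.10 = 4.520 kΩ.
By the voltage-divider rule, V = 40.8 × 2.100/4.520 = 18.96 V.

V ≈ 19.0 V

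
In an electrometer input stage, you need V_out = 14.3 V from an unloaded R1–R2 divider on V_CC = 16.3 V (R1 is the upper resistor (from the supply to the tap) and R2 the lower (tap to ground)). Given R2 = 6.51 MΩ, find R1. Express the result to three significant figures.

The divider ratio is R2/(R1+R2) = 14.3/16.3 = 0.8773.
R1 = R2·(1/k − 1) = 6.51 × 0.1399 = 0.9105 MΩ.

R1 ≈ 0.910 MΩ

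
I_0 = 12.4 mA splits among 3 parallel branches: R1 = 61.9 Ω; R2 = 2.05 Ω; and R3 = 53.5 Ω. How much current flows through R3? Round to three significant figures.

I ≈ 0.443 mA

Total conductance ΣG = 1/61.9 + 1/2.05 + 1/53.5 = 0.5227 (units of 1/Ω).
R3 takes the fraction G_k/ΣG = 0.01869/0.5227 = 0.03576, so I = 12.4 × 0.03576 = 0.4435 mA.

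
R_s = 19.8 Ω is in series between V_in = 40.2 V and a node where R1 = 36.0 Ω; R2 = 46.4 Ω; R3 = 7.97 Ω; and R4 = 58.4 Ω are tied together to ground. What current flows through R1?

Equivalent of the parallel group: R_p = 5.210 Ω.
Node voltage V_A = V_in · R_p/(R_s + R_p) = 40.2 × 0.2083 = 8.375 V.
I(R1) = V_A / R1 = 8.375/36.0 = 0.2326 A.
(Equivalently: I_total = 1.607 A, then current-divider fraction G_k/ΣG = 0.1447.)

I ≈ 0.233 A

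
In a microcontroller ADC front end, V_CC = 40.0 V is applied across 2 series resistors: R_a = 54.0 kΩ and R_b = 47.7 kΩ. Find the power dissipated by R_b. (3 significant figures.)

ΣR = 101.7 kΩ → I = 40.0/101.7 = 0.3933 mA.
V(R_b) = I·R = 18.76 V; P = V·I = 18.76 × 0.3933 = 7.379 mW.

P ≈ 7.38 mW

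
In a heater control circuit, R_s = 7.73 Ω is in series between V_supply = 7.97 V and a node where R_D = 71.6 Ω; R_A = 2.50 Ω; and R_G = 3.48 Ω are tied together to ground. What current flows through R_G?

Equivalent of the parallel group: R_p = 1.426 Ω.
Node voltage V_A = V_supply · R_p/(R_s + R_p) = 7.97 × 0.1557 = 1.241 V.
Branch current I = V_A/R_G = 1.241/3.48 = 0.3567 A.

I ≈ 0.357 A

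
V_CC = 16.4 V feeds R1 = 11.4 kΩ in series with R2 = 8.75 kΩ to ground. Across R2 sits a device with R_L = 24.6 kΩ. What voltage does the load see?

R2 ‖ R_L = (8.75 × 24.6)/(8.75 + 24.6) = 6.454 kΩ.
Now apply the divider: V_out = 16.4 × 0.3615 = 5.929 V.
(Unloaded it would be 7.12 V; the load pulls it down.)

V_out ≈ 5.93 V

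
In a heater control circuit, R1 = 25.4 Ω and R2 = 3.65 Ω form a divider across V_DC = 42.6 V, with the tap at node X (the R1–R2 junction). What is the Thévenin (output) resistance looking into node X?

R_th ≈ 3.19 Ω

With V_DC suppressed (replaced by a short), R_th = R1 ‖ R2 = (25.40 × 3.65)/(25.40 + 3.65) = 3.191 Ω.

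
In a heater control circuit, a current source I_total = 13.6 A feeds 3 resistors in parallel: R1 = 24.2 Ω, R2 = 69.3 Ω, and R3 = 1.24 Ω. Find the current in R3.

ΣG = 1/24.2 + 1/69.3 + 1/1.24 = 0.8622.
By the current-divider rule, I = I_total · G_k/ΣG = 13.6 × 0.9353 = 12.72 A.

I ≈ 12.7 A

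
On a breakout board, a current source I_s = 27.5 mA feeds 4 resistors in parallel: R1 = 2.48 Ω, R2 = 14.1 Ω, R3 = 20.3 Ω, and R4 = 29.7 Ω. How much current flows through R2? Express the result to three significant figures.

I ≈ 3.50 mA

ΣG = 1/2.48 + 1/14.1 + 1/20.3 + 1/29.7 = 0.5571.
R2 takes the fraction G_k/ΣG = 0.07092/0.5571 = 0.1273, so I = 27.5 × 0.1273 = 3.501 mA.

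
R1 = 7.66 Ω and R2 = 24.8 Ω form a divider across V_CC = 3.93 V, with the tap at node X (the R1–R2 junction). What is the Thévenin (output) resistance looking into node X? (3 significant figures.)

Looking into X with the source shorted: R_th = R1·R2/(R1+R2) = 7.660 × 24.8/32.46 = 5.852 Ω.

R_th ≈ 5.85 Ω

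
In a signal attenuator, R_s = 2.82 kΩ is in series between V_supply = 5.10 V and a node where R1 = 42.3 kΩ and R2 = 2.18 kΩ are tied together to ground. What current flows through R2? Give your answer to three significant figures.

Parallel bank: R_p = 1/(1/42.3 + 1/2.18) = 2.073 kΩ.
Node voltage V_A = V_supply · R_p/(R_s + R_p) = 5.10 × 0.4237 = 2.161 V.
I(R2) = V_A / R2 = 2.161/2.18 = 0.9912 mA.

I ≈ 0.991 mA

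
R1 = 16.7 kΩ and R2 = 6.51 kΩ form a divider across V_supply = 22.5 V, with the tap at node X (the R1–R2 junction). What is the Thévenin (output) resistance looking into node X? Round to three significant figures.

Looking into X with the source shorted: R_th = R1·R2/(R1+R2) = 16.70 × 6.51/23.21 = 4.684 kΩ.

R_th ≈ 4.68 kΩ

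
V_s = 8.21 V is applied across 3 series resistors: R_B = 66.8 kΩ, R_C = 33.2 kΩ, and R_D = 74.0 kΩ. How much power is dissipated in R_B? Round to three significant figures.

P ≈ 0.149 mW

Series current I = V_s/ΣR = 8.21/174.0 = 0.04718 mA.
P(R_B) = I²·R_B = (0.04718)² × 66.8 = 0.1487 mW.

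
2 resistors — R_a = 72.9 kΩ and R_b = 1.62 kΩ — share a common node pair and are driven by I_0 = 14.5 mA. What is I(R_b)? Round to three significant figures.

I ≈ 14.2 mA

With just two branches, the current splits inversely with resistance.
I(R_b) = 14.5 × 72.9/(72.9 + 1.62) = 14.5 × 0.9783 = 14.18 mA.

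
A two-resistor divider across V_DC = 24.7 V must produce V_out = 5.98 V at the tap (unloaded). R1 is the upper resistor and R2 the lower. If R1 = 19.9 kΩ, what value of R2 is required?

R2 ≈ 6.36 kΩ

V_out/V_DC = R2/(R1+R2) = 0.2421.
So R2 = R1 · V_out/(V_DC − V_out) = 19.9 × 5.98/(24.7 − 5.98) = 19.9 × 0.3194 = 6.357 kΩ.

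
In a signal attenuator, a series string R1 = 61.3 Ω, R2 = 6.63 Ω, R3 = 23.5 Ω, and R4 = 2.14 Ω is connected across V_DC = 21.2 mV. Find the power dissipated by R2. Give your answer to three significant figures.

P ≈ 0.340 µW

Series current I = V_DC/ΣR = 21.2/93.57 = 0.2266 mA.
P = I²R = 0.05133 × 6.63 = 0.3403 µW.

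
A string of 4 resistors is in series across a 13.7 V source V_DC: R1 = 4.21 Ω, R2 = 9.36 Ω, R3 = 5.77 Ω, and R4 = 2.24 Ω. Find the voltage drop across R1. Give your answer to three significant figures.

Series total: ΣR = 4.21 + 9.36 + 5.77 + 2.24 = 21.58 Ω.
V = V_DC · R/ΣR = 13.7 × 0.1951 = 2.673 V.

V ≈ 2.67 V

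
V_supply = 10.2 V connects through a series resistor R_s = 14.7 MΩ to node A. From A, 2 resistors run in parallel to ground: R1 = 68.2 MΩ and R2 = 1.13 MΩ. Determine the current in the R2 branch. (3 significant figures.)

Combine the parallel branches: R_p = (1/68.2 + 1/1.13)⁻¹ = 1.112 MΩ.
V_A = 10.2 × 1.112/15.81 = 0.7171 V.
I(R2) = V_A / R2 = 0.7171/1.13 = 0.6346 µA.
(Equivalently: I_total = 0.6451 µA, then current-divider fraction G_k/ΣG = 0.9837.)

I ≈ 0.635 µA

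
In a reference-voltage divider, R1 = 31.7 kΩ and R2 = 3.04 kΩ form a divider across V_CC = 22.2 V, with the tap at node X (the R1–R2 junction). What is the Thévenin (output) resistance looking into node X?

With V_CC suppressed (replaced by a short), R_th = R1 ‖ R2 = (31.70 × 3.04)/(31.70 + 3.04) = 2.774 kΩ.

R_th ≈ 2.77 kΩ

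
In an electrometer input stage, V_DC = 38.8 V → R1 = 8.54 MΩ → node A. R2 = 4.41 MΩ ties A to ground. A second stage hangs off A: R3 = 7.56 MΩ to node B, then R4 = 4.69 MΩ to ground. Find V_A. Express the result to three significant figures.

Looking into the second stage from A: R3 + R4 = 12.25 MΩ appears in parallel with R2.
Effective lower resistance at A: R2 ‖ 12.25 = 3.243 MΩ.
V_A = 38.8 × 3.243/(8.54 + 3.243) = 10.68 V.

V_A ≈ 10.7 V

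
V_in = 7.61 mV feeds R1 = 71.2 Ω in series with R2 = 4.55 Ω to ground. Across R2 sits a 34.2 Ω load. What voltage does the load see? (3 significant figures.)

R2 ‖ R_L = (4.55 × 34.2)/(4.55 + 34.2) = 4.016 Ω.
Then V_out = V_in · R2'/(R1 + R2') = 7.61 × 4.016/75.22 = 0.4063 mV.

V_out ≈ 0.406 mV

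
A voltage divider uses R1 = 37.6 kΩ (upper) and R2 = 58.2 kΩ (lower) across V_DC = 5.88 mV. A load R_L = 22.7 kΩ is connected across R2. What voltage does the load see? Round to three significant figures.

V_out ≈ 1.78 mV

R2 ‖ R_L = (58.2 × 22.7)/(58.2 + 22.7) = 16.33 kΩ.
Then V_out = V_DC · R2'/(R1 + R2') = 5.88 × 16.33/53.93 = 1.781 mV.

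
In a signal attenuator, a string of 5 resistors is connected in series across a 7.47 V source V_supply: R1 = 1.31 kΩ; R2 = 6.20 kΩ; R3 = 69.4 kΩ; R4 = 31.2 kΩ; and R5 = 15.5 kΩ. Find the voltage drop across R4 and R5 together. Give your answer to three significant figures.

Total series resistance ΣR = 1.31 + 6.20 + 69.4 + 31.2 + 15.5 = 123.6 kΩ.
R_{R4..R5} = 31.2 + 15.5 = 46.70 kΩ.
Voltage divider: V = V_supply · (46.70 / 123.6) = 7.47 × 0.3778 = 2.822 V.

V ≈ 2.82 V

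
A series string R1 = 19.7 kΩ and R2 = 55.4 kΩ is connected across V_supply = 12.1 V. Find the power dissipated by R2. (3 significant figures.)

The common current is I = 12.1/75.10 = 0.1611 mA.
P = I²R = 0.02596 × 55.4 = 1.438 mW.

P ≈ 1.44 mW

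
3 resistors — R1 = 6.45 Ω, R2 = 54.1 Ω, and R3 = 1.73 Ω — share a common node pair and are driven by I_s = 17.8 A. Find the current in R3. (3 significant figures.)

I ≈ 13.7 A

ΣG = 1/6.45 + 1/54.1 + 1/1.73 = 0.7516.
By the current-divider rule, I = I_s · G_k/ΣG = 17.8 × 0.7691 = 13.69 A.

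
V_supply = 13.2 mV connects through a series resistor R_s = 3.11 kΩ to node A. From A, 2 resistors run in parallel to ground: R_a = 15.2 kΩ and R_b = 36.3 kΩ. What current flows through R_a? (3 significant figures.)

I ≈ 0.673 µA

Parallel bank: R_p = 1/(1/15.2 + 1/36.3) = 10.71 kΩ.
V_A = 13.2 × 10.71/13.82 = 10.23 mV.
Branch current I = V_A/R_a = 10.23/15.2 = 0.6730 µA.
(Equivalently: I_total = 0.9549 µA, then current-divider fraction G_k/ΣG = 0.7049.)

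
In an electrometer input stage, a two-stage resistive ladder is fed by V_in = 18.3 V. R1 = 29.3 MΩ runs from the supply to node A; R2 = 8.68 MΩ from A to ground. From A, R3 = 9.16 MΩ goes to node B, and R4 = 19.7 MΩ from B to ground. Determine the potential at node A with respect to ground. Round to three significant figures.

Node A sees R2 in parallel with the series input of stage 2, R3 + R4 = 28.86 MΩ.
R2 ‖ (R3+R4) = 6.673 MΩ.
V_A = 18.3 × 6.673/(29.3 + 6.673) = 3.395 V.

V_A ≈ 3.39 V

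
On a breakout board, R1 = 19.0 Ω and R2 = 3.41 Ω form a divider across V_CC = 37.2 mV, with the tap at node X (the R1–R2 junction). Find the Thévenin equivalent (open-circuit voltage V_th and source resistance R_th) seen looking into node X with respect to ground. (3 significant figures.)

V_th ≈ 5.66 mV, R_th ≈ 2.89 Ω

Open-circuit (no load on X): V_th = V_CC · R2/(R1 + R2) = 37.2 × 3.41/(19.00 + 3.41) = 5.661 mV.
Zeroing V_CC shorts the top of R1 to ground, so R_th = R1 ‖ R2 = 2.891 Ω.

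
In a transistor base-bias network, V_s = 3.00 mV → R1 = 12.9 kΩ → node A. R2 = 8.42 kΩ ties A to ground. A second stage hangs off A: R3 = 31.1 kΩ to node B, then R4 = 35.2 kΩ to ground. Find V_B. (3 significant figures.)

The second stage (R3 + R4 = 66.30 kΩ) loads node A in parallel with R2.
Effective lower resistance at A: R2 ‖ 66.30 = 7.471 kΩ.
First divider: V_A = V_s · 7.471/(12.9 + 7.471) = 1.100 mV.
V_B = V_A × 0.5309 = 0.5841 mV.

V_B ≈ 0.584 mV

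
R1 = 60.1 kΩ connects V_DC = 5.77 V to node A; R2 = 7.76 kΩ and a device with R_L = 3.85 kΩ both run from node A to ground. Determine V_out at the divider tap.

V_out ≈ 0.237 V

R2 ‖ R_L = (7.76 × 3.85)/(7.76 + 3.85) = 2.573 kΩ.
Then V_out = V_DC · R2'/(R1 + R2') = 5.77 × 2.573/62.67 = 0.2369 V.
(Unloaded it would be 0.660 V; the load pulls it down.)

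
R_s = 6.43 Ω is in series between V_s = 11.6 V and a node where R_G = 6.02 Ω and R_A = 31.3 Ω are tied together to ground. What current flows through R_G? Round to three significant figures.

Combine the parallel branches: R_p = (1/6.02 + 1/31.3)⁻¹ = 5.049 Ω.
Node voltage V_A = V_s · R_p/(R_s + R_p) = 11.6 × 0.4398 = 5.102 V.
I(R_G) = V_A / R_G = 5.102/6.02 = 0.8475 A.
(Check via current divider: I_total = 1.011 A; share G_k/ΣG = 0.8387 → same result.)

I ≈ 0.848 A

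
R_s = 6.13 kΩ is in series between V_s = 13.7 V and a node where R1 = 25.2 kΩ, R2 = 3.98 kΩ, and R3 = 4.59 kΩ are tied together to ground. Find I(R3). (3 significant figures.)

I ≈ 0.725 mA

Equivalent of the parallel group: R_p = 1.965 kΩ.
V_A by voltage divider: V_A = 13.7 × 1.965/(6.13 + 1.965) = 3.326 V.
Branch current I = V_A/R3 = 3.326/4.59 = 0.7246 mA.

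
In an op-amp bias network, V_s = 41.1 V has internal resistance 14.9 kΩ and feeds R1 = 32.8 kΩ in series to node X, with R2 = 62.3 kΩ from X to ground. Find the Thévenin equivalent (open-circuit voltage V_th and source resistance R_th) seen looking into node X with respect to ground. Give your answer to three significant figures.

V_th ≈ 23.3 V, R_th ≈ 27.0 kΩ

R1' = 14.9 + 32.8 = 47.70 kΩ (source resistance + R1).
Open-circuit (no load on X): V_th = V_s · R2/(R1' + R2) = 41.1 × 62.3/(47.70 + 62.3) = 23.28 V.
Looking into X with the source shorted: R_th = R1'·R2/(R1'+R2) = 47.70 × 62.3/110.0 = 27.02 kΩ.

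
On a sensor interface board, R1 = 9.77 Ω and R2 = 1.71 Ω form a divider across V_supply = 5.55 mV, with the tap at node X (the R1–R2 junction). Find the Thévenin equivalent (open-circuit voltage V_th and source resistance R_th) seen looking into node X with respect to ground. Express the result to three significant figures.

V_th is the unloaded tap voltage: V_supply · R2/(R1+R2) = 5.55 × 0.1490 = 0.8267 mV.
Zeroing V_supply shorts the top of R1 to ground, so R_th = R1 ‖ R2 = 1.455 Ω.

V_th ≈ 0.827 mV, R_th ≈ 1.46 Ω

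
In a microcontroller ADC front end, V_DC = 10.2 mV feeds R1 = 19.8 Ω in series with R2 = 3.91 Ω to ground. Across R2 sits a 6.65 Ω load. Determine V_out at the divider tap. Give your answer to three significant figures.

R2 ‖ R_L = (3.91 × 6.65)/(3.91 + 6.65) = 2.462 Ω.
Then V_out = V_DC · R2'/(R1 + R2') = 10.2 × 2.462/22.26 = 1.128 mV.
(Unloaded it would be 1.68 mV; the load pulls it down.)

V_out ≈ 1.13 mV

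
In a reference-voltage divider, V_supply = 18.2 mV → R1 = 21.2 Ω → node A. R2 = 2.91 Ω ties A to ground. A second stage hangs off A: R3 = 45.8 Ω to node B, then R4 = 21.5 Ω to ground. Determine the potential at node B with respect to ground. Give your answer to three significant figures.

V_B ≈ 0.676 mV

The second stage (R3 + R4 = 67.30 Ω) loads node A in parallel with R2.
Effective lower resistance at A: R2 ‖ 67.30 = 2.789 Ω.
So V_A = 18.2 × 0.1163 = 2.116 mV.
Stage 2 is unloaded, so V_B = V_A · R4/(R3+R4) = 2.116 × 21.5/67.30 = 0.6761 mV.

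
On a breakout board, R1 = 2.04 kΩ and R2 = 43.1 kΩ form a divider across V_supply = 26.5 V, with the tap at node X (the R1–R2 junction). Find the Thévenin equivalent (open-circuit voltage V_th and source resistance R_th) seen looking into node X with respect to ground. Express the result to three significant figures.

With X open, the divider is unloaded: V_th = 26.5 × 43.1/45.14 = 25.30 V.
With V_supply suppressed (replaced by a short), R_th = R1 ‖ R2 = (2.040 × 43.1)/(2.040 + 43.1) = 1.948 kΩ.

V_th ≈ 25.3 V, R_th ≈ 1.95 kΩ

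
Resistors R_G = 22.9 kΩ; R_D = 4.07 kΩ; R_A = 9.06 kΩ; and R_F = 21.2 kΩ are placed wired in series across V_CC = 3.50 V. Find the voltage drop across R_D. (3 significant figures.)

V ≈ 0.249 V

Total series resistance ΣR = 22.9 + 4.07 + 9.06 + 21.2 = 57.23 kΩ.
V = V_CC · R/ΣR = 3.50 × 0.07112 = 0.2489 V.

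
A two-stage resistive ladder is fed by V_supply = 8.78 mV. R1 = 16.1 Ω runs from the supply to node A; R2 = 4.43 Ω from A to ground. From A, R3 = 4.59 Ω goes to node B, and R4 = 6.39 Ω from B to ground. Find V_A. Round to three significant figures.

V_A ≈ 1.44 mV

Node A sees R2 in parallel with the series input of stage 2, R3 + R4 = 10.98 Ω.
Effective lower resistance at A: R2 ‖ 10.98 = 3.156 Ω.
First divider: V_A = V_supply · 3.156/(16.1 + 3.156) = 1.439 mV.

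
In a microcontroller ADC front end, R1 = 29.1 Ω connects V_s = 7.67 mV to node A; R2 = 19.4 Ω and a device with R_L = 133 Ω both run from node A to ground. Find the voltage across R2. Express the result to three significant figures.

The load sits in parallel with R2, giving an effective lower resistance R2' = R2·R_L/(R2+R_L) = 16.93 Ω.
Now apply the divider: V_out = 7.67 × 0.3678 = 2.821 mV.
(Unloaded it would be 3.07 mV; the load pulls it down.)

V_out ≈ 2.82 mV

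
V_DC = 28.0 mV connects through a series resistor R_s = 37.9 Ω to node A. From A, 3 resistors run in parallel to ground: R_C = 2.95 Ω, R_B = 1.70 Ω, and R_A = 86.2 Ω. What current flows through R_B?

I ≈ 0.450 mA

Combine the parallel branches: R_p = (1/2.95 + 1/1.70 + 1/86.2)⁻¹ = 1.065 Ω.
Node voltage V_A = V_DC · R_p/(R_s + R_p) = 28.0 × 0.02734 = 0.7654 mV.
Branch current I = V_A/R_B = 0.7654/1.70 = 0.4502 mA.
(Equivalently: I_total = 0.7186 mA, then current-divider fraction G_k/ΣG = 0.6266.)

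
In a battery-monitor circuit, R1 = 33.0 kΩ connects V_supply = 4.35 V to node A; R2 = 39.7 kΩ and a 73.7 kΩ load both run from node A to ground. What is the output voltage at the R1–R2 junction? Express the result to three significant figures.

V_out ≈ 1.91 V

R2 ‖ R_L = (39.7 × 73.7)/(39.7 + 73.7) = 25.80 kΩ.
Now apply the divider: V_out = 4.35 × 0.4388 = 1.909 V.
(Unloaded it would be 2.38 V; the load pulls it down.)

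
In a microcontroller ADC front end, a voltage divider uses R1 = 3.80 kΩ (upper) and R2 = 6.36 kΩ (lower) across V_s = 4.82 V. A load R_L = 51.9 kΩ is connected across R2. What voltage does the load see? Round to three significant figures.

The load sits in parallel with R2, giving an effective lower resistance R2' = R2·R_L/(R2+R_L) = 5.666 kΩ.
Now apply the divider: V_out = 4.82 × 0.5986 = 2.885 V.
(Unloaded it would be 3.02 V; the load pulls it down.)

V_out ≈ 2.89 V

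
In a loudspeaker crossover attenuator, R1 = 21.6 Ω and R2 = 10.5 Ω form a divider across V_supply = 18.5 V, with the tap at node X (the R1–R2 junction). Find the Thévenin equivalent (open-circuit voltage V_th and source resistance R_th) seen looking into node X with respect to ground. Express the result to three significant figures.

V_th ≈ 6.05 V, R_th ≈ 7.07 Ω

With X open, the divider is unloaded: V_th = 18.5 × 10.5/32.10 = 6.051 V.
With V_supply suppressed (replaced by a short), R_th = R1 ‖ R2 = (21.60 × 10.5)/(21.60 + 10.5) = 7.065 Ω.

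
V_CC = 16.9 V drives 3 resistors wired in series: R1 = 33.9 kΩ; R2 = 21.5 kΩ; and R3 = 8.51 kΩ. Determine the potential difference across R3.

V ≈ 2.25 V

Series total: ΣR = 33.9 + 21.5 + 8.51 = 63.91 kΩ.
By the voltage-divider rule, V = 16.9 × 8.510/63.91 = 2.250 V.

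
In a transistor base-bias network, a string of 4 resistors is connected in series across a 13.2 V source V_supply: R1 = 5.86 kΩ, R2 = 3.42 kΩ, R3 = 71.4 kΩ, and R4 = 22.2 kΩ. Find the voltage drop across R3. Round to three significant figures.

ΣR = 5.86 + 3.42 + 71.4 + 22.2 = 102.9 kΩ.
Voltage divider: V = V_supply · (71.40 / 102.9) = 13.2 × 0.6940 = 9.161 V.

V ≈ 9.16 V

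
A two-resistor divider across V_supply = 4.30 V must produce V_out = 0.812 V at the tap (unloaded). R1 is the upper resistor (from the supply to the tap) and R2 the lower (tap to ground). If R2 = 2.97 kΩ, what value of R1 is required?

R1 ≈ 12.8 kΩ

V_out/V_supply = R2/(R1+R2) = 0.1888.
So R1 = R2 · (V_supply/V_out − 1) = 2.97 × (4.30/0.812 − 1) = 2.97 × 4.296 = 12.76 kΩ.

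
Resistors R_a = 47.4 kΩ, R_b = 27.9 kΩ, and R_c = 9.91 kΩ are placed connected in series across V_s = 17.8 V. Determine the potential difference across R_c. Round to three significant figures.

V ≈ 2.07 V

Total series resistance ΣR = 47.4 + 27.9 + 9.91 = 85.21 kΩ.
Voltage divider: V = V_s · (9.910 / 85.21) = 17.8 × 0.1163 = 2.070 V.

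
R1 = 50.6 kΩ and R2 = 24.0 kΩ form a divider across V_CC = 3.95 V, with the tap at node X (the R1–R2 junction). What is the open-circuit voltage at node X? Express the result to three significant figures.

V_th ≈ 1.27 V

With X open, the divider is unloaded: V_th = 3.95 × 24.0/74.60 = 1.271 V.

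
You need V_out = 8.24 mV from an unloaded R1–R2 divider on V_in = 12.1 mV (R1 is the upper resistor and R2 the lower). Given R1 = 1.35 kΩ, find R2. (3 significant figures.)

V_out/V_in = R2/(R1+R2) = 0.6810.
Rearranging, R2 = R1·k/(1−k) = 1.35 × 2.135 = 2.882 kΩ.

R2 ≈ 2.88 kΩ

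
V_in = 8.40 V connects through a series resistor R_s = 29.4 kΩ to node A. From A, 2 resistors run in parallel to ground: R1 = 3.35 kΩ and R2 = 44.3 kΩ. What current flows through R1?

I ≈ 0.240 mA

Equivalent of the parallel group: R_p = 3.114 kΩ.
V_A = 8.40 × 3.114/32.51 = 0.8046 V.
I(R1) = V_A / R1 = 0.8046/3.35 = 0.2402 mA.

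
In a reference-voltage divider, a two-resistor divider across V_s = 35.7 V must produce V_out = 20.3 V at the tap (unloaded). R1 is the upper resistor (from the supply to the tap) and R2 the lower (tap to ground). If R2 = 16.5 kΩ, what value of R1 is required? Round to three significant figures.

R1 ≈ 12.5 kΩ

V_out/V_s = R2/(R1+R2) = 0.5686.
Rearranging, R1 = R2·(1−k)/k = 16.5 × 0.7586 = 12.52 kΩ.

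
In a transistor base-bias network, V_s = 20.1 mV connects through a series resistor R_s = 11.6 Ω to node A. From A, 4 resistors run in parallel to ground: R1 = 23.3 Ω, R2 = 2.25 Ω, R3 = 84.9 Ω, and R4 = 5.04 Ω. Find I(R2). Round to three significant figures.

Parallel bank: R_p = 1/(1/23.3 + 1/2.25 + 1/84.9 + 1/5.04) = 1.434 Ω.
Node voltage V_A = V_s · R_p/(R_s + R_p) = 20.1 × 0.1100 = 2.211 mV.
I(R2) = V_A / R2 = 2.211/2.25 = 0.9826 mA.

I ≈ 0.983 mA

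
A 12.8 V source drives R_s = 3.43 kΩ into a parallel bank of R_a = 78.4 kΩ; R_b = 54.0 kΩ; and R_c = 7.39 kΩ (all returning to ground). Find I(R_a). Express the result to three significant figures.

Combine the parallel branches: R_p = (1/78.4 + 1/54.0 + 1/7.39)⁻¹ = 6.003 kΩ.
V_A = 12.8 × 6.003/9.433 = 8.146 V.
I(R_a) = V_A / R_a = 8.146/78.4 = 0.1039 mA.
(Check via current divider: I_total = 1.357 mA; share G_k/ΣG = 0.07657 → same result.)

I ≈ 0.104 mA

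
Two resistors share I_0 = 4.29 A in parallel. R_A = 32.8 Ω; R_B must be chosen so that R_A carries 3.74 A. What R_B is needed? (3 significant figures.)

The fraction through R_A equals R_B/(R_A+R_B).
With f = 0.8718, R_B = R_A · f/(1−f) = 32.8 × 6.800 = 223.0 Ω.

R_B ≈ 223 Ω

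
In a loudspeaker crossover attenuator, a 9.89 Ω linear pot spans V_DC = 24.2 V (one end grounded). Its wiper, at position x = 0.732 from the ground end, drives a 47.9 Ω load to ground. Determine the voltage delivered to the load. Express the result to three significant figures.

Split the track: R_lower = x·R_p = 7.239 Ω, R_upper = (1−x)·R_p = 2.651 Ω.
R_L loads the lower segment: effective lower R = 6.289 Ω.
Then V_out = V_DC · 6.289/(2.651 + 6.289) = 17.02 V.

V_out ≈ 17.0 V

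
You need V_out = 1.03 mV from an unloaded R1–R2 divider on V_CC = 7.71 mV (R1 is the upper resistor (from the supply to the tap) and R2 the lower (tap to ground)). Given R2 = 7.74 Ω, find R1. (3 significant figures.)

Required fraction k = V_out/V_CC = 0.1336.
R1 = R2·(1/k − 1) = 7.74 × 6.485 = 50.20 Ω.

R1 ≈ 50.2 Ω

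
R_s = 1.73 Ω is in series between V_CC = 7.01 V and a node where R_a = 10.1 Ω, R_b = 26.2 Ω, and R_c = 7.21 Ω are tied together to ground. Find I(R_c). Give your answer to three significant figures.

I ≈ 0.658 A

Equivalent of the parallel group: R_p = 3.625 Ω.
Node voltage V_A = V_CC · R_p/(R_s + R_p) = 7.01 × 0.6769 = 4.745 V.
I(R_c) = V_A / R_c = 4.745/7.21 = 0.6582 A.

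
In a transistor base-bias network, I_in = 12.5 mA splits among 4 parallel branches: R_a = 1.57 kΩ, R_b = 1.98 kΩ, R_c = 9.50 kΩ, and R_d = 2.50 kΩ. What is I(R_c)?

ΣG = 1/1.57 + 1/1.98 + 1/9.50 + 1/2.50 = 1.647.
Current divider: I(R_c) = I_in · G_k/ΣG = 12.5 × (0.1053/1.647) = 12.5 × 0.06390 = 0.7988 mA.

I ≈ 0.799 mA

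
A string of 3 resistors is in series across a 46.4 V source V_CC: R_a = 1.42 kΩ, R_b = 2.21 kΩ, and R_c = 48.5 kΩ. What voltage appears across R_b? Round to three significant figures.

ΣR = 1.42 + 2.21 + 48.5 = 52.13 kΩ.
V = V_CC · R/ΣR = 46.4 × 0.04239 = 1.967 V.

V ≈ 1.97 V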